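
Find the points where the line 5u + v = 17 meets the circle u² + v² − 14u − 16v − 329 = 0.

(−2, 27) and (6, −13)

Substitute v = −5u + 17:
26u² − 104u − 312 = 0  ⟹  u² − 4u − 12 = 0
u = 6 or u = −2, giving (6, −13) and (−2, 27).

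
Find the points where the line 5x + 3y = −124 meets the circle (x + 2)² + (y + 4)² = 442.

(−23, −3) and (−11, −23)

Express y = (−124 − 5x)/3 and substitute into the circle:
34x² + 1156x + 8602 = 0  ⟹  x² + 34x + 253 = 0
x = −11 or x = −23, giving (−11, −23) and (−23, −3).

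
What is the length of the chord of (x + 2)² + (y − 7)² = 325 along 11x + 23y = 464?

From the line, y = (464 − 11x)/23. Substituting:
650x² − 4550x − 78000 = 0  ⟹  x² − 7x − 120 = 0
x = 15 or x = −8, giving (15, 13) and (−8, 24).
Chord length = distance between (15, 13) and (−8, 24) = √650 = 5√26.

5√26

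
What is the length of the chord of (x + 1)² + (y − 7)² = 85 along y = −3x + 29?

3√10

Express y = −3x + 29 and substitute into the circle:
10x² − 130x + 400 = 0  ⟹  x² − 13x + 40 = 0
x = 8 or x = 5, giving (8, 5) and (5, 14).
|(8, 5) − (5, 14)| = √((3)² + (−9)²) = 3√10.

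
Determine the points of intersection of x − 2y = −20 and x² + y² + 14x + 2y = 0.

Substitute y = (20 + x)/2:
5x² + 100x + 480 = 0  ⟹  x² + 20x + 96 = 0
x = −8 or x = −12, giving (−8, 6) and (−12, 4).

(−12, 4) and (−8, 6)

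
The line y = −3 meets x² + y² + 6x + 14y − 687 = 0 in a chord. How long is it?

54

The distance from (−3, −7) to the line is 4, and r² = 745.
Chord = 2√(r² − d²) = 2·√(729) = 54.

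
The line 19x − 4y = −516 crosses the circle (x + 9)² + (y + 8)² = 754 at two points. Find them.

Substitute y = (516 + 19x)/4:
377x² + 21112x + 289536 = 0  ⟹  x² + 56x + 768 = 0
x = −24 or x = −32, giving (−24, 15) and (−32, −23).

(−32, −23) and (−24, 15)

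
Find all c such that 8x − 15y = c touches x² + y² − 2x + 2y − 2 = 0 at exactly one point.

Tangency holds when the distance from the centre (1, −1) to the line equals the radius 2:
|8·1 − 15·(−1) − c| / √289 = 2
|c − (23)| = 2·17, so c = 57 or c = −11.

c = −11 or c = 57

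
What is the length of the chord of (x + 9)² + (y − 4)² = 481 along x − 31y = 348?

Substitute y = (−348 + x)/31:
962x² + 16354x − 161616 = 0  ⟹  x² + 17x − 168 = 0
x = 7 or x = −24, giving (7, −11) and (−24, −12).
|(7, −11) − (−24, −12)| = √((31)² + (1)²) = √962.

√962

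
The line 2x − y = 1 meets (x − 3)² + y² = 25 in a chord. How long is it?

Express y = 2x − 1 and substitute into the circle:
5x² − 10x − 15 = 0  ⟹  x² − 2x − 3 = 0
x = 3 or x = −1, giving (3, 5) and (−1, −3).
|(3, 5) − (−1, −3)| = √((4)² + (8)²) = 4√5.

4√5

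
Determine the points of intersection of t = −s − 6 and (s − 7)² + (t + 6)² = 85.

(−2, −4) and (9, −15)

Substitute t = −s − 6:
2s² − 14s − 36 = 0  ⟹  s² − 7s − 18 = 0
s = 9 or s = −2, giving (9, −15) and (−2, −4).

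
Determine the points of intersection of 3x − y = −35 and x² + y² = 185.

Express y = 3x + 35 and substitute into the circle:
10x² + 210x + 1040 = 0  ⟹  x² + 21x + 104 = 0
x = −8 or x = −13, giving (−8, 11) and (−13, −4).

(−13, −4) and (−8, 11)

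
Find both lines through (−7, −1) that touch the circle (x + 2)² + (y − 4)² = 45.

2x + y = −15 and x + 2y = −9

Write the tangent as mx − y + (−1 − m·(−7)) = 0 and set its distance from the centre to 3√5:
(5m − (5))² = 45(m² + 1)
2m² + 5m + 2 = 0, so m = −2 or m = −1/2.
Through (−7, −1) these give 2x + y = −15 and x + 2y = −9.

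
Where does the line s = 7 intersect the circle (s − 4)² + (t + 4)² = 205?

The line gives s = 7. Substituting into the circle:
t² + 8t − 180 = 0
t = 10 or t = −18, giving (7, 10) and (7, −18).

(7, −18) and (7, 10)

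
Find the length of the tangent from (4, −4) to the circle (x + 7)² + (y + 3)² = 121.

The centre is (−7, −3) and r = 11. The square of the distance from P to the centre is 121 + 1 = 122.
The tangent meets the radius at right angles, so tangent² = |PO|² − r² = 122 − 121 = 1.

1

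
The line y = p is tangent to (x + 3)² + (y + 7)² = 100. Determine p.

p = −17 or p = 3

The line touches the circle iff its distance from (−3, −7) is 10:
|0·(−3) + 1·(−7) − p| / √1 = 10
|p − (−7)| = 10, so p = 3 or p = −17.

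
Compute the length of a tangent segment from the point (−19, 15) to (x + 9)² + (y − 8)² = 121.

2√7

The centre is (−9, 8) and r = 11. The square of the distance from P to the centre is 100 + 49 = 149.
Power of the point: PT² = |PO|² − r² = 28, so PT = 2√7.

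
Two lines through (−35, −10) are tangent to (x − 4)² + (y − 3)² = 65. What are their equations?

Let a tangent through (−35, −10) have slope m. Its distance from (4, 3) must equal √65:
[m·(39) − (13)]² = 65(m² + 1)
56m² − 39m + 4 = 0, so m = 4/7 or m = 1/8.
With m = 4/7: 4x − 7y = −70. With m = 1/8: x − 8y = 45.

4x − 7y = −70 and x − 8y = 45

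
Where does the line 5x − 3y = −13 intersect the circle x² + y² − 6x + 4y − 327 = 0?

(−11, −14) and (7, 16)

Express y = (13 + 5x)/3 and substitute into the circle:
34x² + 136x − 2618 = 0  ⟹  x² + 4x − 77 = 0
x = 7 or x = −11, giving (7, 16) and (−11, −14).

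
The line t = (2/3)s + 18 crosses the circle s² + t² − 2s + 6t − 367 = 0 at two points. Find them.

(−15, 8) and (−3, 16)

From the line, t = (54 + 2s)/3. Substituting:
13s² + 234s + 585 = 0  ⟹  s² + 18s + 45 = 0
s = −3 or s = −15, giving (−3, 16) and (−15, 8).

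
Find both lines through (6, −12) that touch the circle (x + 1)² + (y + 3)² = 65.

Let a tangent through (6, −12) have slope m. Its distance from (−1, −3) must equal √65:
(−7m − (9))² = 65(m² + 1)
8m² − 63m − 8 = 0, so m = −1/8 or m = 8.
With m = −1/8: x + 8y = −90. With m = 8: 8x − y = 60.

x + 8y = −90 and 8x − y = 60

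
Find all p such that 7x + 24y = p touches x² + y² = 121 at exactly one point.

The line touches the circle iff its distance from (0, 0) is 11:
|7·0 + 24·0 − p| / √625 = 11
|p| = 11·25, so p = 275 or p = −275.

p = −275 or p = 275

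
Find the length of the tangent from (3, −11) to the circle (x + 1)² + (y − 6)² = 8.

With centre O = (−1, 6), |OP|² = 305 and r² = 8.
By the tangent–radius right angle, tangent length = √(|PO|² − r²) = √297 = 3√33.

3√33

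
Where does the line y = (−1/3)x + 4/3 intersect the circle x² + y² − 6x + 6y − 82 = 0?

Express y = (4 − x)/3 and substitute into the circle:
10x² − 80x − 650 = 0  ⟹  x² − 8x − 65 = 0
x = 13 or x = −5, giving (13, −3) and (−5, 3).

(−5, 3) and (13, −3)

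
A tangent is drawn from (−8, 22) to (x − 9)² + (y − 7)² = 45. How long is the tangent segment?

√469

With centre O = (9, 7), |OP|² = 514 and r² = 45.
The tangent meets the radius at right angles, so tangent² = |PO|² − r² = 514 − 45 = 469.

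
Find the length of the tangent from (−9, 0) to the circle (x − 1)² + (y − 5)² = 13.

Centre (1, 5), r² = 13. |PO|² = (−10)² + (−5)² = 125.
The tangent meets the radius at right angles, so tangent² = |PO|² − r² = 125 − 13 = 112.

4√7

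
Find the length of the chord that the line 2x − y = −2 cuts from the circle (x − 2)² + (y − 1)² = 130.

10√5

The distance from (2, 1) to the line is 5/√5, and r² = 130.
Half the chord is √(r² − d²) = √(125), so the full chord is 10√5.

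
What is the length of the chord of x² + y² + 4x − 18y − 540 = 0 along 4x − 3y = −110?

The distance from (−2, 9) to the line is 75/√25, and r² = 625.
Half the chord is √(r² − d²) = √(400), so the full chord is 40.

40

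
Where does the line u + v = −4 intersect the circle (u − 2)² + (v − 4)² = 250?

Substitute v = −u − 4:
2u² + 12u − 182 = 0  ⟹  u² + 6u − 91 = 0
u = 7 or u = −13, giving (7, −11) and (−13, 9).

(−13, 9) and (7, −11)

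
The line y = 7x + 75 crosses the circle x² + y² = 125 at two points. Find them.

From the line, y = 7x + 75. Substituting:
50x² + 1050x + 5500 = 0  ⟹  x² + 21x + 110 = 0
x = −10 or x = −11, giving (−10, 5) and (−11, −2).

(−11, −2) and (−10, 5)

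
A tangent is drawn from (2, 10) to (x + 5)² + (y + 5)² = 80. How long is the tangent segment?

√194

Centre (−5, −5), r² = 80. |PO|² = (7)² + (15)² = 274.
By the tangent–radius right angle, tangent length = √(|PO|² − r²) = √194.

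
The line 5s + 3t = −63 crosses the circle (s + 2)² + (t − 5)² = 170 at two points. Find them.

Express t = (−63 − 5s)/3 and substitute into the circle:
34s² + 816s + 4590 = 0  ⟹  s² + 24s + 135 = 0
s = −9 or s = −15, giving (−9, −6) and (−15, 4).

(−15, 4) and (−9, −6)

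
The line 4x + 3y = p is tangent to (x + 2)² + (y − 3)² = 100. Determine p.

p = −49 or p = 51

Tangency holds when the distance from the centre (−2, 3) to the line equals the radius 10:
|4·(−2) + 3·3 − p| / √25 = 10
|p − (1)| = 10·5, so p = 51 or p = −49.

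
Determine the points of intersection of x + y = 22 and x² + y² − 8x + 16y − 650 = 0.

Express y = −x + 22 and substitute into the circle:
2x² − 68x + 186 = 0  ⟹  x² − 34x + 93 = 0
x = 31 or x = 3, giving (31, −9) and (3, 19).

(3, 19) and (31, −9)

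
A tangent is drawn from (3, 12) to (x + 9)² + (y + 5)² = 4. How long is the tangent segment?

The centre is (−9, −5) and r = 2. The square of the distance from P to the centre is 144 + 289 = 433.
By the tangent–radius right angle, tangent length = √(|PO|² − r²) = √429.

√429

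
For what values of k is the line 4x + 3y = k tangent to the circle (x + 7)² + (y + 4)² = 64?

For a tangent, require d(centre, line) = r = 8.
|4·(−7) + 3·(−4) − k| / √25 = 8
|k − (−40)| = 8·5, so k = 0 or k = −80.

k = −80 or k = 0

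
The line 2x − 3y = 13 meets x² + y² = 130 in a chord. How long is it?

6√13

The distance from (0, 0) to the line is 13/√13, and r² = 130.
Chord = 2√(r² − d²) = 2·√(117) = 6√13.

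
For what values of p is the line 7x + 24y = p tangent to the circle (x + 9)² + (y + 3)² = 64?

For a tangent, require d(centre, line) = r = 8.
|7·(−9) + 24·(−3) − p| / √625 = 8
|p − (−135)| = 8·25, so p = 65 or p = −335.

p = −335 or p = 65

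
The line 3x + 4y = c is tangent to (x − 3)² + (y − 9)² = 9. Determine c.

c = 30 or c = 60

For a tangent, require d(centre, line) = r = 3.
|3·3 + 4·9 − c| / √25 = 3
|c − (45)| = 3·5, so c = 60 or c = 30.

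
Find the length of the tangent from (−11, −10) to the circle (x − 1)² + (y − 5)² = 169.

10√2

Centre (1, 5), r² = 169. |PO|² = (−12)² + (−15)² = 369.
The tangent meets the radius at right angles, so tangent² = |PO|² − r² = 369 − 169 = 200.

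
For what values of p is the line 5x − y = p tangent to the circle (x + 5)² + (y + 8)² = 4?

The line touches the circle iff its distance from (−5, −8) is 2:
|5·(−5) − 1·(−8) − p| / √26 = 2
|p − (−17)| = 2√26.

p = −17 ± 2√26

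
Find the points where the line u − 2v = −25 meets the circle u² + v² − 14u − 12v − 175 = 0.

(−9, 8) and (15, 20)

Substitute v = (25 + u)/2:
5u² − 30u − 675 = 0  ⟹  u² − 6u − 135 = 0
u = 15 or u = −9, giving (15, 20) and (−9, 8).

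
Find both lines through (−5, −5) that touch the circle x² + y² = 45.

A line y − (−5) = m(x − (−5)) is tangent when its distance from (0, 0) is 3√5:
[m·(5) − (5)]² = 45(m² + 1)
2m² + 5m + 2 = 0, so m = −1/2 or m = −2.
With m = −1/2: x + 2y = −15. With m = −2: 2x + y = −15.

x + 2y = −15 and 2x + y = −15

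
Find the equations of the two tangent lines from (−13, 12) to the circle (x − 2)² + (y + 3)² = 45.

x + 2y = 11 and 2x + y = −14

A line y − (12) = m(x − (−13)) is tangent when its distance from (2, −3) is 3√5:
(15m − (−15))² = 45(m² + 1)
2m² + 5m + 2 = 0, so m = −1/2 or m = −2.
Through (−13, 12) these give x + 2y = 11 and 2x + y = −14.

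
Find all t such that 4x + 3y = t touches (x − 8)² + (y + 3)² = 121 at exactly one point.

For a tangent, require d(centre, line) = r = 11.
|4·8 + 3·(−3) − t| / √25 = 11
|t − (23)| = 11·5, so t = 78 or t = −32.

t = −32 or t = 78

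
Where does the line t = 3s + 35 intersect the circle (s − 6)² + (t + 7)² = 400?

(−14, −7) and (−10, 5)

Express t = 3s + 35 and substitute into the circle:
10s² + 240s + 1400 = 0  ⟹  s² + 24s + 140 = 0
s = −10 or s = −14, giving (−10, 5) and (−14, −7).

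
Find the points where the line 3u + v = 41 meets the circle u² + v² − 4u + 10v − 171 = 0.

Substitute v = −3u + 41:
10u² − 280u + 1920 = 0  ⟹  u² − 28u + 192 = 0
u = 16 or u = 12, giving (16, −7) and (12, 5).

(12, 5) and (16, −7)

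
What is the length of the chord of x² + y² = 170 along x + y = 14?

12√2

The distance from (0, 0) to the line is 14/√2, and r² = 170.
Half the chord is √(r² − d²) = √(72), so the full chord is 12√2.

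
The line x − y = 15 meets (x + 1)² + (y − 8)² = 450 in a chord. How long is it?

Express y = x − 15 and substitute into the circle:
2x² − 44x + 80 = 0  ⟹  x² − 22x + 40 = 0
x = 20 or x = 2, giving (20, 5) and (2, −13).
Chord length = distance between (20, 5) and (2, −13) = √648 = 18√2.

18√2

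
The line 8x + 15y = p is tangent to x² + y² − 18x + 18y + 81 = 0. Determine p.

Tangency holds when the distance from the centre (9, −9) to the line equals the radius 9:
|8·9 + 15·(−9) − p| / √289 = 9
|p − (−63)| = 9·17, so p = 90 or p = −216.

p = −216 or p = 90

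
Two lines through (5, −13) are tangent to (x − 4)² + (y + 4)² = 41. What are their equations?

5x − 4y = 77 and 4x + 5y = −45

Write the tangent as mx − y + (−13 − m·(5)) = 0 and set its distance from the centre to √41:
[m·(−1) − (9)]² = 41(m² + 1)
20m² − 9m − 20 = 0, so m = 5/4 or m = −4/5.
Through (5, −13) these give 5x − 4y = 77 and 4x + 5y = −45.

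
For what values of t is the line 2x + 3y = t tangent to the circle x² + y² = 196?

t = ±14√13

Tangency holds when the distance from the centre (0, 0) to the line equals the radius 14:
|2·0 + 3·0 − t| / √13 = 14
|t| = 14√13.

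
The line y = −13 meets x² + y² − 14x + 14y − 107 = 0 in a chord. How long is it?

26

Centre (7, −7), r² = 205. Perpendicular distance d from centre to line = |6| / √1 = 6.
Chord = 2√(r² − d²) = 2·√(169) = 26.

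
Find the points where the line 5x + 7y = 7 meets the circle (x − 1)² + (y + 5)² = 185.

Express y = (7 − 5x)/7 and substitute into the circle:
74x² − 518x − 7252 = 0  ⟹  x² − 7x − 98 = 0
x = 14 or x = −7, giving (14, −9) and (−7, 6).

(−7, 6) and (14, −9)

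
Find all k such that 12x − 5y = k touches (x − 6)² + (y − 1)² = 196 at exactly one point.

k = −115 or k = 249

The line touches the circle iff its distance from (6, 1) is 14:
|12·6 − 5·1 − k| / √169 = 14
|k − (67)| = 14·13, so k = 249 or k = −115.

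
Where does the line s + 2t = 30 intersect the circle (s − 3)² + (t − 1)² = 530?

Substitute t = (30 − s)/2:
5s² − 80s − 1300 = 0  ⟹  s² − 16s − 260 = 0
s = 26 or s = −10, giving (26, 2) and (−10, 20).

(−10, 20) and (26, 2)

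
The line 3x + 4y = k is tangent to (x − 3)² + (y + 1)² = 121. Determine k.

The line touches the circle iff its distance from (3, −1) is 11:
|3·3 + 4·(−1) − k| / √25 = 11
|k − (5)| = 11·5, so k = 60 or k = −50.

k = −50 or k = 60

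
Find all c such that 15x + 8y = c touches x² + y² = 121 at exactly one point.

c = −187 or c = 187

For a tangent, require d(centre, line) = r = 11.
|15·0 + 8·0 − c| / √289 = 11
|c| = 11·17, so c = 187 or c = −187.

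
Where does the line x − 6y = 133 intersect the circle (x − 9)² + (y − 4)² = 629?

(7, −21) and (19, −19)

Substitute y = (−133 + x)/6:
37x² − 962x + 4921 = 0  ⟹  x² − 26x + 133 = 0
x = 19 or x = 7, giving (19, −19) and (7, −21).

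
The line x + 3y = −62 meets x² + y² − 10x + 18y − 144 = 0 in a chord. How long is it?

From the line, y = (−62 − x)/3. Substituting:
10x² − 20x − 800 = 0  ⟹  x² − 2x − 80 = 0
x = 10 or x = −8, giving (10, −24) and (−8, −18).
|(10, −24) − (−8, −18)| = √((18)² + (−6)²) = 6√10.

6√10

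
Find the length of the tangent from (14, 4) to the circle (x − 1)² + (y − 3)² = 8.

9√2

Centre (1, 3), r² = 8. |PO|² = (13)² + (1)² = 170.
The tangent meets the radius at right angles, so tangent² = |PO|² − r² = 170 − 8 = 162.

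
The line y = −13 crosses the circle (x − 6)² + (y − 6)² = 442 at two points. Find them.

From the line, y = −13. Substituting:
x² − 12x − 45 = 0
x = 15 or x = −3, giving (15, −13) and (−3, −13).

(−3, −13) and (15, −13)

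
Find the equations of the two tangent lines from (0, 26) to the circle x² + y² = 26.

Let a tangent through (0, 26) have slope m. Its distance from (0, 0) must equal √26:
[m·(0) − (−26)]² = 26(m² + 1)
m² − 25 = 0, so m = −5 or m = 5.
With m = −5: 5x + y = 26. With m = 5: 5x − y = −26.

5x + y = 26 and 5x − y = −26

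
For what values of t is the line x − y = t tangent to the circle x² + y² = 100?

Tangency holds when the distance from the centre (0, 0) to the line equals the radius 10:
|1·0 − 1·0 − t| / √2 = 10
|t| = 10√2.

t = ±10√2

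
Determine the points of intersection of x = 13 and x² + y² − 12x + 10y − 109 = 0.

(13, −16) and (13, 6)

The line gives x = 13. Substituting into the circle:
y² + 10y − 96 = 0
y = 6 or y = −16, giving (13, 6) and (13, −16).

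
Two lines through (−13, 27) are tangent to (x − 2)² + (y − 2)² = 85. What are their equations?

6x + 7y = 111 and 9x + 2y = −63

Let a tangent through (−13, 27) have slope m. Its distance from (2, 2) must equal √85:
[m·(15) − (−25)]² = 85(m² + 1)
14m² + 75m + 54 = 0, so m = −6/7 or m = −9/2.
With m = −6/7: 6x + 7y = 111. With m = −9/2: 9x + 2y = −63.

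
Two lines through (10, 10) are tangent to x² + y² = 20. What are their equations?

x − 2y = −10 and 2x − y = 10

A line y − (10) = m(x − (10)) is tangent when its distance from (0, 0) is 2√5:
(−10m − (−10))² = 20(m² + 1)
2m² − 5m + 2 = 0, so m = 1/2 or m = 2.
Through (10, 10) these give x − 2y = −10 and 2x − y = 10.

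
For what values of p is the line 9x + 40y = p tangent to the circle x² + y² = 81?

p = −369 or p = 369

The line touches the circle iff its distance from (0, 0) is 9:
|9·0 + 40·0 − p| / √1681 = 9
|p| = 9·41, so p = 369 or p = −369.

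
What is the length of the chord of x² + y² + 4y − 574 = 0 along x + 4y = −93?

6√17

Substitute y = (−93 − x)/4:
17x² + 170x − 2023 = 0  ⟹  x² + 10x − 119 = 0
x = 7 or x = −17, giving (7, −25) and (−17, −19).
Chord length = distance between (7, −25) and (−17, −19) = √612 = 6√17.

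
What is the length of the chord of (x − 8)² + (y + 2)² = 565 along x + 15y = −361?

Express y = (−361 − x)/15 and substitute into the circle:
226x² − 2938x − 3164 = 0  ⟹  x² − 13x − 14 = 0
x = 14 or x = −1, giving (14, −25) and (−1, −24).
Chord length = distance between (14, −25) and (−1, −24) = √226 = √226.

√226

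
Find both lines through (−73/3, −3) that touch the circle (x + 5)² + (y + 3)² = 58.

A line y − (−3) = m(x − (−73/3)) is tangent when its distance from (−5, −3) is √58:
[m·(58/3) − (0)]² = 58(m² + 1)
49m² − 9 = 0, so m = 3/7 or m = −3/7.
Through (−73/3, −3) these give 3x − 7y = −52 and 3x + 7y = −94.

3x − 7y = −52 and 3x + 7y = −94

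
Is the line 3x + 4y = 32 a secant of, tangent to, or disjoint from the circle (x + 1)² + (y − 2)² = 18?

disjoint

Substituting the line into the circle gives 25x² − 112x + 304 = 0.
Discriminant = (−112)² − 4·25·(304) = −17856 < 0.
No real roots: the line does not meet the circle.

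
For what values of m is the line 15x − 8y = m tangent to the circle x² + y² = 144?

m = −204 or m = 204

The line touches the circle iff its distance from (0, 0) is 12:
|15·0 − 8·0 − m| / √289 = 12
|m| = 12·17, so m = 204 or m = −204.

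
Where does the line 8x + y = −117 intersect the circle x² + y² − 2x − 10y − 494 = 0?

(−17, 19) and (−13, −13)

Express y = −8x − 117 and substitute into the circle:
65x² + 1950x + 14365 = 0  ⟹  x² + 30x + 221 = 0
x = −13 or x = −17, giving (−13, −13) and (−17, 19).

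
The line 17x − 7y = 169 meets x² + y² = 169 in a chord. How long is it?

13√2

Centre (0, 0), r² = 169. Perpendicular distance d from centre to line = |−169| / √338 = 169/√338.
Half the chord is √(r² − d²) = √(169/2), so the full chord is 13√2.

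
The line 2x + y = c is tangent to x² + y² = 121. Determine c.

Tangency holds when the distance from the centre (0, 0) to the line equals the radius 11:
|2·0 + 1·0 − c| / √5 = 11
|c| = 11√5.

c = ±11√5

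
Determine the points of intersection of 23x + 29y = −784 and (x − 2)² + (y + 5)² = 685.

(−24, −8) and (5, −31)

Express y = (−784 − 23x)/29 and substitute into the circle:
1370x² + 26030x − 164400 = 0  ⟹  x² + 19x − 120 = 0
x = 5 or x = −24, giving (5, −31) and (−24, −8).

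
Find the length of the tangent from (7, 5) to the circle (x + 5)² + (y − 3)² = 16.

The centre is (−5, 3) and r = 4. The square of the distance from P to the centre is 144 + 4 = 148.
By the tangent–radius right angle, tangent length = √(|PO|² − r²) = √132 = 2√33.

2√33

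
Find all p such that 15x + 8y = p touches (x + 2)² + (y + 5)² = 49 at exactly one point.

p = −189 or p = 49

The line touches the circle iff its distance from (−2, −5) is 7:
|15·(−2) + 8·(−5) − p| / √289 = 7
|p − (−70)| = 7·17, so p = 49 or p = −189.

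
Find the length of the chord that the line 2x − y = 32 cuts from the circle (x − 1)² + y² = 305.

10√5

The distance from (1, 0) to the line is 30/√5, and r² = 305.
Chord = 2√(r² − d²) = 2·√(125) = 10√5.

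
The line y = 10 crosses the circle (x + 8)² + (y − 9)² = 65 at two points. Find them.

Express y = 10 and substitute into the circle:
x² + 16x = 0
x = 0 or x = −16, giving (0, 10) and (−16, 10).

(−16, 10) and (0, 10)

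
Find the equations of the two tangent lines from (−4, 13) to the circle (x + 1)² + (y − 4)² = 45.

2x − y = −21 and x + 2y = 22

Write the tangent as mx − y + (13 − m·(−4)) = 0 and set its distance from the centre to 3√5:
(3m − (−9))² = 45(m² + 1)
2m² − 3m − 2 = 0, so m = 2 or m = −1/2.
With m = 2: 2x − y = −21. With m = −1/2: x + 2y = 22.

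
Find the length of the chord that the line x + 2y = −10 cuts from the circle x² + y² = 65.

From the line, y = (−10 − x)/2. Substituting:
5x² + 20x − 160 = 0  ⟹  x² + 4x − 32 = 0
x = 4 or x = −8, giving (4, −7) and (−8, −1).
|(4, −7) − (−8, −1)| = √((12)² + (−6)²) = 6√5.

6√5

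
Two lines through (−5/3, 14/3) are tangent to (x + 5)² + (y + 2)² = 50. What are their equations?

Write the tangent as mx − y + (14/3 − m·(−5/3)) = 0 and set its distance from the centre to 5√2:
[m·(−10/3) − (−20/3)]² = 50(m² + 1)
7m² + 8m + 1 = 0, so m = −1/7 or m = −1.
With m = −1/7: x + 7y = 31. With m = −1: x + y = 3.

x + 7y = 31 and x + y = 3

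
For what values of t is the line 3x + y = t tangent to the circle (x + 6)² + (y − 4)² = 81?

The line touches the circle iff its distance from (−6, 4) is 9:
|3·(−6) + 1·4 − t| / √10 = 9
|t − (−14)| = 9√10.

t = −14 ± 9√10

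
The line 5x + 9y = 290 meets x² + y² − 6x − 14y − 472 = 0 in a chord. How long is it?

2√106

The distance from (3, 7) to the line is 212/√106, and r² = 530.
Half the chord is √(r² − d²) = √(106), so the full chord is 2√106.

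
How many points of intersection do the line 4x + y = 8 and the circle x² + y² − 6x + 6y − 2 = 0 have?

2

Substituting the line into the circle gives 17x² − 94x + 110 = 0.
Δ = 8836 − 7480 = 1356.
Two real roots: the line is a secant.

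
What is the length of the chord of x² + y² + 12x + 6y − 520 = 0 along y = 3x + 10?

15√10

The distance from (−6, −3) to the line is 5/√10, and r² = 565.
Half the chord is √(r² − d²) = √(1125/2), so the full chord is 15√10.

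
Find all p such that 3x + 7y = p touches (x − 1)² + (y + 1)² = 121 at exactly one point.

p = −4 ± 11√58

For a tangent, require d(centre, line) = r = 11.
|3·1 + 7·(−1) − p| / √58 = 11
|p − (−4)| = 11√58.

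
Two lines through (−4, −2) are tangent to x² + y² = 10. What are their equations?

3x − y = −10 and x + 3y = −10

Write the tangent as mx − y + (−2 − m·(−4)) = 0 and set its distance from the centre to √10:
[m·(4) − (2)]² = 10(m² + 1)
3m² − 8m − 3 = 0, so m = 3 or m = −1/3.
With m = 3: 3x − y = −10. With m = −1/3: x + 3y = −10.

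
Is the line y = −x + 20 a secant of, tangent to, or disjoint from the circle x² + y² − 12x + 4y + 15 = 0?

Substituting the line into the circle gives 2x² − 56x + 495 = 0.
Discriminant = (−56)² − 4·2·(495) = −824 < 0.
No real roots: the line does not meet the circle.

disjoint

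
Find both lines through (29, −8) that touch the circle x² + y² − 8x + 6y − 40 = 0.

A line y − (−8) = m(x − (29)) is tangent when its distance from (4, −3) is √65:
(−25m − (5))² = 65(m² + 1)
56m² + 25m − 4 = 0, so m = 1/8 or m = −4/7.
Through (29, −8) these give x − 8y = 93 and 4x + 7y = 60.

x − 8y = 93 and 4x + 7y = 60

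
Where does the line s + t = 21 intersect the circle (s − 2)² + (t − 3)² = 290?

(1, 20) and (19, 2)

From the line, t = −s + 21. Substituting:
2s² − 40s + 38 = 0  ⟹  s² − 20s + 19 = 0
s = 19 or s = 1, giving (19, 2) and (1, 20).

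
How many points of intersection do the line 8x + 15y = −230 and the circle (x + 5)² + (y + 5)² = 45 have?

0

Centre (−5, −5), r² = 45. Distance² from centre to line = (115)²/289 = 13225/289.
Since d² > r², the line lies outside the circle.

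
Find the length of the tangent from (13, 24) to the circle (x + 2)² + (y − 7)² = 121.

√393

The centre is (−2, 7) and r = 11. The square of the distance from P to the centre is 225 + 289 = 514.
The tangent meets the radius at right angles, so tangent² = |PO|² − r² = 514 − 121 = 393.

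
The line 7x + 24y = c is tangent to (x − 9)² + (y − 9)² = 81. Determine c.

Tangency holds when the distance from the centre (9, 9) to the line equals the radius 9:
|7·9 + 24·9 − c| / √625 = 9
|c − (279)| = 9·25, so c = 504 or c = 54.

c = 54 or c = 504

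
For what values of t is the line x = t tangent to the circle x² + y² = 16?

Tangency holds when the distance from the centre (0, 0) to the line equals the radius 4:
|1·0 + 0·0 − t| / √1 = 4
|t| = 4, so t = 4 or t = −4.

t = −4 or t = 4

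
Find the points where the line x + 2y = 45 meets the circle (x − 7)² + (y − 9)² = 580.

From the line, y = (45 − x)/2. Substituting:
5x² − 110x − 1395 = 0  ⟹  x² − 22x − 279 = 0
x = 31 or x = −9, giving (31, 7) and (−9, 27).

(−9, 27) and (31, 7)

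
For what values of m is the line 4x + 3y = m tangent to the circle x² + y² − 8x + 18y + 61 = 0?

Tangency holds when the distance from the centre (4, −9) to the line equals the radius 6:
|4·4 + 3·(−9) − m| / √25 = 6
|m − (−11)| = 6·5, so m = 19 or m = −41.

m = −41 or m = 19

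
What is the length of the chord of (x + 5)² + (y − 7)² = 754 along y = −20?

Substitute y = −20:
x² + 10x = 0
x = 0 or x = −10, giving (0, −20) and (−10, −20).
|(0, −20) − (−10, −20)| = √((10)² + (0)²) = 10.

10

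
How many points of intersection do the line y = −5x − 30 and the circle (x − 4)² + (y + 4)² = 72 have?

Substituting the line into the circle gives 26x² + 252x + 620 = 0.
Discriminant = (252)² − 4·26·(620) = −976 < 0.
No real roots: the line does not meet the circle.

0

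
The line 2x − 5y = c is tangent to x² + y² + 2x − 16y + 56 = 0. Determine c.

c = −42 ± 3√29

Tangency holds when the distance from the centre (−1, 8) to the line equals the radius 3:
|2·(−1) − 5·8 − c| / √29 = 3
|c − (−42)| = 3√29.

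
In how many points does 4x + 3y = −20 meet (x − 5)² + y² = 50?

d² = (4·5 + 3·0 − (−20))²/25 = 64; r² = 50.
Since d² > r², the line lies outside the circle.

0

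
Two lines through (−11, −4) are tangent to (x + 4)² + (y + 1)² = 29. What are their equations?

5x − 2y = −47 and 2x + 5y = −42

Write the tangent as mx − y + (−4 − m·(−11)) = 0 and set its distance from the centre to √29:
[m·(7) − (3)]² = 29(m² + 1)
10m² − 21m − 10 = 0, so m = 5/2 or m = −2/5.
Through (−11, −4) these give 5x − 2y = −47 and 2x + 5y = −42.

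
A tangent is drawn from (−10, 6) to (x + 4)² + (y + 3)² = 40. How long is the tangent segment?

√77

Centre (−4, −3), r² = 40. |PO|² = (−6)² + (9)² = 117.
The tangent meets the radius at right angles, so tangent² = |PO|² − r² = 117 − 40 = 77.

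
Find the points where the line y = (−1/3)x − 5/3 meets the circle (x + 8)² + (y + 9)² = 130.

(−11, 2) and (1, −2)

Express y = (−5 − x)/3 and substitute into the circle:
10x² + 100x − 110 = 0  ⟹  x² + 10x − 11 = 0
x = 1 or x = −11, giving (1, −2) and (−11, 2).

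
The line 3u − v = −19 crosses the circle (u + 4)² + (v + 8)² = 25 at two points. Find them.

Substitute v = 3u + 19:
10u² + 170u + 720 = 0  ⟹  u² + 17u + 72 = 0
u = −8 or u = −9, giving (−8, −5) and (−9, −8).

(−9, −8) and (−8, −5)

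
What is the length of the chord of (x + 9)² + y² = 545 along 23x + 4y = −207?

Centre (−9, 0), r² = 545. Perpendicular distance d from centre to line = |0| / √545 = 0/√545.
Chord = 2√(r² − d²) = 2·√(545) = 2√545.

2√545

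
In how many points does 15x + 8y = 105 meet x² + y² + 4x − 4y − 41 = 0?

Substituting the line into the circle gives 289x² − 2414x + 5041 = 0.
Discriminant = (−2414)² − 4·289·(5041) = 0.
A repeated root: the line is tangent.

1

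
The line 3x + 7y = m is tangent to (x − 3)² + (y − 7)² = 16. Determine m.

The line touches the circle iff its distance from (3, 7) is 4:
|3·3 + 7·7 − m| / √58 = 4
|m − (58)| = 4√58.

m = 58 ± 4√58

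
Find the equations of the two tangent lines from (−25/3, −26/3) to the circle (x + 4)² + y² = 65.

Let a tangent through (−25/3, −26/3) have slope m. Its distance from (−4, 0) must equal √65:
(13/3m − (26/3))² = 65(m² + 1)
32m² + 52m − 7 = 0, so m = 1/8 or m = −7/4.
Through (−25/3, −26/3) these give x − 8y = 61 and 7x + 4y = −93.

x − 8y = 61 and 7x + 4y = −93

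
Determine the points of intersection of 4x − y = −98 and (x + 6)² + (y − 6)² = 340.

(−24, 2) and (−20, 18)

Express y = 4x + 98 and substitute into the circle:
17x² + 748x + 8160 = 0  ⟹  x² + 44x + 480 = 0
x = −20 or x = −24, giving (−20, 18) and (−24, 2).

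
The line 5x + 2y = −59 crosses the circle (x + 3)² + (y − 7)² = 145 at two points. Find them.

From the line, y = (−59 − 5x)/2. Substituting:
29x² + 754x + 4785 = 0  ⟹  x² + 26x + 165 = 0
x = −11 or x = −15, giving (−11, −2) and (−15, 8).

(−15, 8) and (−11, −2)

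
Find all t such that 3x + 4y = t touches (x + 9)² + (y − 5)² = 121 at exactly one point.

For a tangent, require d(centre, line) = r = 11.
|3·(−9) + 4·5 − t| / √25 = 11
|t − (−7)| = 11·5, so t = 48 or t = −62.

t = −62 or t = 48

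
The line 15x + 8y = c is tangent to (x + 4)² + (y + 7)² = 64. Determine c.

c = −252 or c = 20

For a tangent, require d(centre, line) = r = 8.
|15·(−4) + 8·(−7) − c| / √289 = 8
|c − (−116)| = 8·17, so c = 20 or c = −252.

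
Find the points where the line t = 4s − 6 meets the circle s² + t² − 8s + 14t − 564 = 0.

(−6, −30) and (6, 18)

From the line, t = 4s − 6. Substituting:
17s² − 612 = 0  ⟹  s² − 36 = 0
s = 6 or s = −6, giving (6, 18) and (−6, −30).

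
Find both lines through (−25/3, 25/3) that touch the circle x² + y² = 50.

A line y − (25/3) = m(x − (−25/3)) is tangent when its distance from (0, 0) is 5√2:
(25/3m − (−25/3))² = 50(m² + 1)
7m² + 50m + 7 = 0, so m = −7 or m = −1/7.
Through (−25/3, 25/3) these give 7x + y = −50 and x + 7y = 50.

7x + y = −50 and x + 7y = 50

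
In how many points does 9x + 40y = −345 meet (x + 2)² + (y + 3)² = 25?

0

d² = (9·(−2) + 40·(−3) − (−345))²/1681 = 42849/1681; r² = 25.
Since d² > r², the line lies outside the circle.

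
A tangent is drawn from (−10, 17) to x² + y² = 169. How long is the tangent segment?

The centre is (0, 0) and r = 13. The square of the distance from P to the centre is 100 + 289 = 389.
By the tangent–radius right angle, tangent length = √(|PO|² − r²) = √220 = 2√55.

2√55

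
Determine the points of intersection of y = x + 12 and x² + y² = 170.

Substitute y = x + 12:
2x² + 24x − 26 = 0  ⟹  x² + 12x − 13 = 0
x = 1 or x = −13, giving (1, 13) and (−13, −1).

(−13, −1) and (1, 13)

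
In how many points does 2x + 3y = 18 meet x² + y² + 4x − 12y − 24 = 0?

2

d² = (2·(−2) + 3·6 − (18))²/13 = 16/13; r² = 64.
Since d² < r², the line cuts the circle twice.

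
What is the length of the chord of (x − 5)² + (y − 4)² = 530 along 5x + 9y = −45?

Centre (5, 4), r² = 530. Perpendicular distance d from centre to line = |106| / √106 = 106/√106.
Half the chord is √(r² − d²) = √(424), so the full chord is 4√106.

4√106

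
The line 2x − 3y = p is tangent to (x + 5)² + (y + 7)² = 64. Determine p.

p = 11 ± 8√13

Tangency holds when the distance from the centre (−5, −7) to the line equals the radius 8:
|2·(−5) − 3·(−7) − p| / √13 = 8
|p − (11)| = 8√13.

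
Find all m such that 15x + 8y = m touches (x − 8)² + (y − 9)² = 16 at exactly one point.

m = 124 or m = 260

Tangency holds when the distance from the centre (8, 9) to the line equals the radius 4:
|15·8 + 8·9 − m| / √289 = 4
|m − (192)| = 4·17, so m = 260 or m = 124.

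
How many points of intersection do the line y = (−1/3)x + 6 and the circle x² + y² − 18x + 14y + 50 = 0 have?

0

Substituting the line into the circle gives 10x² − 240x + 1530 = 0.
Discriminant = (−240)² − 4·10·(1530) = −3600 < 0.
No real roots: the line does not meet the circle.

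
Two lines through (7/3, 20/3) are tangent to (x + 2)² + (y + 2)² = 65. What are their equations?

x − 8y = −51 and 7x + 4y = 43

Write the tangent as mx − y + (20/3 − m·(7/3)) = 0 and set its distance from the centre to √65:
[m·(−13/3) − (−26/3)]² = 65(m² + 1)
32m² + 52m − 7 = 0, so m = 1/8 or m = −7/4.
Through (7/3, 20/3) these give x − 8y = −51 and 7x + 4y = 43.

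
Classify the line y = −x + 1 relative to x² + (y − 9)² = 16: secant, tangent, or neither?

neither

Centre (0, 9), r² = 16. Distance² from centre to line = (8)²/2 = 32.
Since d² > r², the line lies outside the circle.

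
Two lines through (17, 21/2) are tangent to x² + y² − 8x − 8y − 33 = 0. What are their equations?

Write the tangent as mx − y + (21/2 − m·(17)) = 0 and set its distance from the centre to √65:
(−13m − (−13/2))² = 65(m² + 1)
32m² − 52m − 7 = 0, so m = −1/8 or m = 7/4.
With m = −1/8: x + 8y = 101. With m = 7/4: 7x − 4y = 77.

x + 8y = 101 and 7x − 4y = 77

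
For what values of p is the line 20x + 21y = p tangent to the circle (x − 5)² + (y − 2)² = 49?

For a tangent, require d(centre, line) = r = 7.
|20·5 + 21·2 − p| / √841 = 7
|p − (142)| = 7·29, so p = 345 or p = −61.

p = −61 or p = 345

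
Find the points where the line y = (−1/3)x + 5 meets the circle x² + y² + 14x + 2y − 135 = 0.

(−15, 10) and (6, 3)

From the line, y = (15 − x)/3. Substituting:
10x² + 90x − 900 = 0  ⟹  x² + 9x − 90 = 0
x = 6 or x = −15, giving (6, 3) and (−15, 10).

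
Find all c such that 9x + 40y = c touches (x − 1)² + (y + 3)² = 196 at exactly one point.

c = −685 or c = 463

The line touches the circle iff its distance from (1, −3) is 14:
|9·1 + 40·(−3) − c| / √1681 = 14
|c − (−111)| = 14·41, so c = 463 or c = −685.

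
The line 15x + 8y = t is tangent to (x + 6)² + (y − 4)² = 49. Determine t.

The line touches the circle iff its distance from (−6, 4) is 7:
|15·(−6) + 8·4 − t| / √289 = 7
|t − (−58)| = 7·17, so t = 61 or t = −177.

t = −177 or t = 61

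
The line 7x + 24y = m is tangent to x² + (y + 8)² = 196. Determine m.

The line touches the circle iff its distance from (0, −8) is 14:
|7·0 + 24·(−8) − m| / √625 = 14
|m − (−192)| = 14·25, so m = 158 or m = −542.

m = −542 or m = 158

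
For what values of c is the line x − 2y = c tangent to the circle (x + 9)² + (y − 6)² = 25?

For a tangent, require d(centre, line) = r = 5.
|1·(−9) − 2·6 − c| / √5 = 5
|c − (−21)| = 5√5.

c = −21 ± 5√5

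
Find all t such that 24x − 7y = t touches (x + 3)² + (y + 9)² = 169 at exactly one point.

t = −334 or t = 316

Tangency holds when the distance from the centre (−3, −9) to the line equals the radius 13:
|24·(−3) − 7·(−9) − t| / √625 = 13
|t − (−9)| = 13·25, so t = 316 or t = −334.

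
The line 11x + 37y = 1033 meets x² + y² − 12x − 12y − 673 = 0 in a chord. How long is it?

√1490

Express y = (1033 − 11x)/37 and substitute into the circle:
1490x² − 34270x − 312900 = 0  ⟹  x² − 23x − 210 = 0
x = 30 or x = −7, giving (30, 19) and (−7, 30).
|(30, 19) − (−7, 30)| = √((37)² + (−11)²) = √1490.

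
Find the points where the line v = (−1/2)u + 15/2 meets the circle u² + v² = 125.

Express v = (15 − u)/2 and substitute into the circle:
5u² − 30u − 275 = 0  ⟹  u² − 6u − 55 = 0
u = 11 or u = −5, giving (11, 2) and (−5, 10).

(−5, 10) and (11, 2)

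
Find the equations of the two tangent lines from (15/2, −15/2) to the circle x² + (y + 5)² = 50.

Write the tangent as mx − y + (−15/2 − m·(15/2)) = 0 and set its distance from the centre to 5√2:
[m·(−15/2) − (5/2)]² = 50(m² + 1)
m² + 6m − 7 = 0, so m = 1 or m = −7.
Through (15/2, −15/2) these give x − y = 15 and 7x + y = 45.

x − y = 15 and 7x + y = 45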